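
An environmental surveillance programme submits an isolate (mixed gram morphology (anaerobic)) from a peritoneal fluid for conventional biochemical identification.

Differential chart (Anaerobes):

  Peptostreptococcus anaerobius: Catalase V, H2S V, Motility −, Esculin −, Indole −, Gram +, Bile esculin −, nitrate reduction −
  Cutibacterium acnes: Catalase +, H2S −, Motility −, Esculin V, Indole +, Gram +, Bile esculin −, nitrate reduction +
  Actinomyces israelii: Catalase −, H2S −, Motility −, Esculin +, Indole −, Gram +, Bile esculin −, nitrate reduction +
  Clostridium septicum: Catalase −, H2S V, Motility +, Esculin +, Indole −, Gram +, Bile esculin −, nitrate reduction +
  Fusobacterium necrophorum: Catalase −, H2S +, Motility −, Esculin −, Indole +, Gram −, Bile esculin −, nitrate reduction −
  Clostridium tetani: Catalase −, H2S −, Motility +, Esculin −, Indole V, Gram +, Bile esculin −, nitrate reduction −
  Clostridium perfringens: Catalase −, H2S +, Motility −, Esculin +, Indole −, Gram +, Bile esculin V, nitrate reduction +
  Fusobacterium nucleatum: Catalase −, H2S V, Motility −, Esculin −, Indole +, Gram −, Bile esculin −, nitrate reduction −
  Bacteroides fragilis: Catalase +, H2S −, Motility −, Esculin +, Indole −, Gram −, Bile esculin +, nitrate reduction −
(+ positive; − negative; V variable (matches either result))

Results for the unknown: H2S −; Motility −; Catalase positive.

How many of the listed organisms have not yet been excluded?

3

Catalase +: excludes 6 organisms — 3 left.
H2S −: all 3 remaining candidates are consistent.
Motility −: all 3 remaining candidates are consistent.
Still consistent: Bacteroides fragilis, Cutibacterium acnes, Peptostreptococcus anaerobius.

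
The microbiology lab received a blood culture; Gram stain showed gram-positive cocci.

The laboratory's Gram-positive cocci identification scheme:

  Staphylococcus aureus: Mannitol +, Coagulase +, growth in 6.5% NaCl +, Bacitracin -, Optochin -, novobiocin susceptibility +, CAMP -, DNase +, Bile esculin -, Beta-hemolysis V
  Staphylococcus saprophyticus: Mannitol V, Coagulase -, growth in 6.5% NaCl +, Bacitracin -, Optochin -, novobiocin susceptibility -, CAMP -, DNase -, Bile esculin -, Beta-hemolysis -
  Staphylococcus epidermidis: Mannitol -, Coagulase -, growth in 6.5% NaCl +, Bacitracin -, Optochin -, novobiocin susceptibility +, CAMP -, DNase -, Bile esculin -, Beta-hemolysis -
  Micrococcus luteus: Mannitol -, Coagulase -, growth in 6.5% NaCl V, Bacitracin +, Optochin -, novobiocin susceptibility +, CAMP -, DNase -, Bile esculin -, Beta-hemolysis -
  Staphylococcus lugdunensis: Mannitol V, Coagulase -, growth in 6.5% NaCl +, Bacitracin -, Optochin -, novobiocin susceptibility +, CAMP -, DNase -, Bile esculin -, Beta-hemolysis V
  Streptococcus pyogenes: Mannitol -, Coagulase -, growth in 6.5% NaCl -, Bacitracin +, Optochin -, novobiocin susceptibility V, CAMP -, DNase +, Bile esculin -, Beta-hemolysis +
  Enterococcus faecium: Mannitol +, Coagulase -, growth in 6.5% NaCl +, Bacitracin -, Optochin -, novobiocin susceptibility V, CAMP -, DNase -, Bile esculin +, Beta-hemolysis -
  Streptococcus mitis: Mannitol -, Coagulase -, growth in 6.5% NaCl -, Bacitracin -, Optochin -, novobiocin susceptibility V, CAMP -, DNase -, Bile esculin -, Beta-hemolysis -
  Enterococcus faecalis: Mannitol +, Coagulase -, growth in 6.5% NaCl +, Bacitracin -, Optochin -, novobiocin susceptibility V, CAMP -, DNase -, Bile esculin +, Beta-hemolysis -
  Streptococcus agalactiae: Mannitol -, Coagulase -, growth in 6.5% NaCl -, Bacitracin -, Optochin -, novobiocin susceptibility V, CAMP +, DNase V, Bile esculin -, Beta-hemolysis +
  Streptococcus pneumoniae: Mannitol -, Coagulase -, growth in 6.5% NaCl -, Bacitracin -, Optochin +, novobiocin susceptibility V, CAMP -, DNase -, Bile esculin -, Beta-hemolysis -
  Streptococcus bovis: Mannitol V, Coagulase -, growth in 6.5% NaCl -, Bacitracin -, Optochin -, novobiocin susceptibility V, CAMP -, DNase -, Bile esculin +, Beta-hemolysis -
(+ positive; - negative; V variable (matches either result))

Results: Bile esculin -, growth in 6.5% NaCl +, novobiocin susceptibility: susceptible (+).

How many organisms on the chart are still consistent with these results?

growth in 6.5% NaCl +: excludes 5 organisms — 7 left.
novobiocin susceptibility +: excludes Staphylococcus saprophyticus — 6 left.
Bile esculin -: excludes Enterococcus faecium, Enterococcus faecalis — 4 left.
Still consistent: Micrococcus luteus, Staphylococcus aureus, Staphylococcus epidermidis, Staphylococcus lugdunensis.

4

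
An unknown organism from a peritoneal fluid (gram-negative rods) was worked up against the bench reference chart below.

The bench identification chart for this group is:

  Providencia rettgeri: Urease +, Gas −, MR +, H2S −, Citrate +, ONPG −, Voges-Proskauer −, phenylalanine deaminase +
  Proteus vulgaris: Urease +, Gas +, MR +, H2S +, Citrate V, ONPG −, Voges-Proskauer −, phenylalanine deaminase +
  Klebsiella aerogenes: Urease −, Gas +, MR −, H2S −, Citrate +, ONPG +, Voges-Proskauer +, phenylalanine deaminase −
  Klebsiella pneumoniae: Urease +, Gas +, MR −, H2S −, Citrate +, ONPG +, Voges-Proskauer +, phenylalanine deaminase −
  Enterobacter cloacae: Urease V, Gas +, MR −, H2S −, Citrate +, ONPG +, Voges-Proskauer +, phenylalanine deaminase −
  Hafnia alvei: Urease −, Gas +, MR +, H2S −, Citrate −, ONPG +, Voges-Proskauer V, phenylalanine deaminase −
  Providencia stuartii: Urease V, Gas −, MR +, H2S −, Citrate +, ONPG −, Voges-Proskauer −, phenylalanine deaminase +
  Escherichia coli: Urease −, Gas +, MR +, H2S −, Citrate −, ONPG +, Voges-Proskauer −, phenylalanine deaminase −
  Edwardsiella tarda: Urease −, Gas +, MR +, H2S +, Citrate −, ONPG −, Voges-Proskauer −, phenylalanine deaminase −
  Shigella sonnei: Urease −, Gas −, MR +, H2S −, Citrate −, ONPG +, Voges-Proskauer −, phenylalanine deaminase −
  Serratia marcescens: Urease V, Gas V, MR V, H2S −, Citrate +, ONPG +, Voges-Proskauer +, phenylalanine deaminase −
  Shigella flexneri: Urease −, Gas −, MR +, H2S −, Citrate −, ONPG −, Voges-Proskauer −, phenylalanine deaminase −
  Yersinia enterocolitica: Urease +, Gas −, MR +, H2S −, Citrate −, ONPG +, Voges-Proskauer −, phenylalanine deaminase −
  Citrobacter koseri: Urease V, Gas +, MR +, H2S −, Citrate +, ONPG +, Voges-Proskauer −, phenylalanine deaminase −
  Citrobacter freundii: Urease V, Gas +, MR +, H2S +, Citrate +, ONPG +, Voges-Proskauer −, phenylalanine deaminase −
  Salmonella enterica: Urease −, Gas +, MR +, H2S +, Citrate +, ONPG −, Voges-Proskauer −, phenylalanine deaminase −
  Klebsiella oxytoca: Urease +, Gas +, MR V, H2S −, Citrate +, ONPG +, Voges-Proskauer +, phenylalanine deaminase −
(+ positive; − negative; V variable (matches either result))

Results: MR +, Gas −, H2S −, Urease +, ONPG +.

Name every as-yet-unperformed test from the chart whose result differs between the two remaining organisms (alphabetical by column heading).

ONPG +: excludes 6 organisms — 11 left.
H2S −: excludes Citrobacter freundii — 10 left.
Urease +: excludes Klebsiella aerogenes, Hafnia alvei, Escherichia coli, Shigella sonnei — 6 left.
MR +: excludes Klebsiella pneumoniae, Enterobacter cloacae — 4 left.
Gas −: excludes Citrobacter koseri, Klebsiella oxytoca — 2 left.
Two candidates remain: Serratia marcescens and Yersinia enterocolitica.
  Citrate: Serratia marcescens +, Yersinia enterocolitica − — discriminates.
  Voges-Proskauer: Serratia marcescens +, Yersinia enterocolitica − — discriminates.
  phenylalanine deaminase: − vs − — same for both, does not separate.

Citrate, Voges-Proskauer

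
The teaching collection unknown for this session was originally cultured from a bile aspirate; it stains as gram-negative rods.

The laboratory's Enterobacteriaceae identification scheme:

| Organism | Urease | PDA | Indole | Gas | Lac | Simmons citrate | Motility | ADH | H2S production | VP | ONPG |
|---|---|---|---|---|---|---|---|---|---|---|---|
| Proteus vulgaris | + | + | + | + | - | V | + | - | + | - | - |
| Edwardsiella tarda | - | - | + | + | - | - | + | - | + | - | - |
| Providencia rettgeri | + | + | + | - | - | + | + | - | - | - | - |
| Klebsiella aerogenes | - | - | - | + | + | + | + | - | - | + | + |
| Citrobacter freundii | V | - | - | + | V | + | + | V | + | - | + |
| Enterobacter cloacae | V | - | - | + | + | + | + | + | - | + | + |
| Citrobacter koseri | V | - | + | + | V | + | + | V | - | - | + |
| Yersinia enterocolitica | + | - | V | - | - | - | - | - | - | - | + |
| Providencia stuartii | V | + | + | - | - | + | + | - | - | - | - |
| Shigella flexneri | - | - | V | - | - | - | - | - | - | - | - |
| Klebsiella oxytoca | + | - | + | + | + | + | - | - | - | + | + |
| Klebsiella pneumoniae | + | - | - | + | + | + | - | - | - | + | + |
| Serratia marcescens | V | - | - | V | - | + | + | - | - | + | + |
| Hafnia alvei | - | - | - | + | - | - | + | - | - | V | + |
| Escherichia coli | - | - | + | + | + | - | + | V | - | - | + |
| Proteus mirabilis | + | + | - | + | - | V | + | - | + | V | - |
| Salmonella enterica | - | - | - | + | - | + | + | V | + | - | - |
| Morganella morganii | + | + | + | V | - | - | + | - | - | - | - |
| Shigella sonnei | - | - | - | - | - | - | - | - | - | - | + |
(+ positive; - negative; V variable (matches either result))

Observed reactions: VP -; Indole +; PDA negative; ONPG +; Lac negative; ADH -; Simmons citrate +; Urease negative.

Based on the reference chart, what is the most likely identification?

Citrobacter koseri

Indole +: excludes 9 organisms — 10 left.
VP -: excludes Klebsiella oxytoca — 9 left.
Urease -: excludes Proteus vulgaris, Providencia rettgeri, Yersinia enterocolitica, Morganella morganii — 5 left.
Lac -: excludes Escherichia coli — 4 left.
ADH -: all 4 remaining candidates are consistent.
PDA -: excludes Providencia stuartii — 3 left.
ONPG +: excludes Edwardsiella tarda, Shigella flexneri — 1 left.
Simmons citrate +: the one remaining candidate is consistent.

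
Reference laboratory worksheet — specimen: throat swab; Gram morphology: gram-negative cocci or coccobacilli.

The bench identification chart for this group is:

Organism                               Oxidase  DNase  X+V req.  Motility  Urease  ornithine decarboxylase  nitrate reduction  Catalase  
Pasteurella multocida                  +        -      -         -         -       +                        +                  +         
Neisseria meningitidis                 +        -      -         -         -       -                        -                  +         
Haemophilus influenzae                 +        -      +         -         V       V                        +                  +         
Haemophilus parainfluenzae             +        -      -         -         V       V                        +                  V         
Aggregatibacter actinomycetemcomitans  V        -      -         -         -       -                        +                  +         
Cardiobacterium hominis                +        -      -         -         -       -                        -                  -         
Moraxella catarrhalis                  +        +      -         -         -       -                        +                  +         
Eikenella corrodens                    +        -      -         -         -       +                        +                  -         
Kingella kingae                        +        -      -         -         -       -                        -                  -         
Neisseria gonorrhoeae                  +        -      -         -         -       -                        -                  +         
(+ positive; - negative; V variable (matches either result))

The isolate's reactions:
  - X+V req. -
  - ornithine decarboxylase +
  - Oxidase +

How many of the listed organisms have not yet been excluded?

X+V req. -: excludes Haemophilus influenzae — 9 left.
ornithine decarboxylase +: excludes 6 organisms — 3 left.
Oxidase +: all 3 remaining candidates are consistent.
Still consistent: Eikenella corrodens, Haemophilus parainfluenzae, Pasteurella multocida.

3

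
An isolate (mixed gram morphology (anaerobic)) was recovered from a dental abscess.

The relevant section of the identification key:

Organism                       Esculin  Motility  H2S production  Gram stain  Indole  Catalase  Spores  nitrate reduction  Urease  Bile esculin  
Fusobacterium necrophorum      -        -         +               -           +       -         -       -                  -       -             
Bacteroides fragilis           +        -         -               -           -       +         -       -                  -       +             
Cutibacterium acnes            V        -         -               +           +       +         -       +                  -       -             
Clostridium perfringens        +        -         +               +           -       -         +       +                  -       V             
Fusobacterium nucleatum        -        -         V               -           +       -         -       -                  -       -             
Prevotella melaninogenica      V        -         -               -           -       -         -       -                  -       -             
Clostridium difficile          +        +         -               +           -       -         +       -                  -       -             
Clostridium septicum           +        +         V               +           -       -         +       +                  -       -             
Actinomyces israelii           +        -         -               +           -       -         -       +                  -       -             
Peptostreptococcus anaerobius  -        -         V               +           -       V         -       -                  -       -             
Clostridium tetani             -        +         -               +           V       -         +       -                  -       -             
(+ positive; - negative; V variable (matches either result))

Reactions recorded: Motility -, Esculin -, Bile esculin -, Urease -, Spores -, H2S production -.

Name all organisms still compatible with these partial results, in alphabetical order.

Esculin -: excludes 5 organisms — 6 left.
H2S production -: excludes Fusobacterium necrophorum — 5 left.
Urease -: all 5 remaining candidates are consistent.
Bile esculin -: all 5 remaining candidates are consistent.
Spores -: excludes Clostridium tetani — 4 left.
Motility -: all 4 remaining candidates are consistent.

Cutibacterium acnes, Fusobacterium nucleatum, Peptostreptococcus anaerobius, Prevotella melaninogenica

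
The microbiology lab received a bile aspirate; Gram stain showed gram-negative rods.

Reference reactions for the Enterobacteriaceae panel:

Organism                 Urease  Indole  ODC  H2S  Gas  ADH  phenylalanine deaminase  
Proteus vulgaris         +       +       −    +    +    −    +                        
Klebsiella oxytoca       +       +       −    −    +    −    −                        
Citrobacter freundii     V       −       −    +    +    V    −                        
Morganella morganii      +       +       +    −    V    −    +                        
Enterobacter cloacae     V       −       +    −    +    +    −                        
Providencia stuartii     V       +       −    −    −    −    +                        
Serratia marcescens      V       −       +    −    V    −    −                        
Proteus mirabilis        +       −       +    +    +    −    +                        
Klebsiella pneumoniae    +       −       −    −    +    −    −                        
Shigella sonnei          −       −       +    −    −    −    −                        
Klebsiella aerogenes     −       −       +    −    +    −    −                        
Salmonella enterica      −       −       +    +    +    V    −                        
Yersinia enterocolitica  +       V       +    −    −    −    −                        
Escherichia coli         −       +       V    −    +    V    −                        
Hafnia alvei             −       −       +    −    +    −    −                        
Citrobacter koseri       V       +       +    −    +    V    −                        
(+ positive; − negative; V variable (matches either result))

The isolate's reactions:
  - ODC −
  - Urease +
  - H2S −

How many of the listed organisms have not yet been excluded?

Urease +: excludes 5 organisms — 11 left.
ODC −: excludes 6 organisms — 5 left.
H2S −: excludes Proteus vulgaris, Citrobacter freundii — 3 left.
Still consistent: Klebsiella oxytoca, Klebsiella pneumoniae, Providencia stuartii.

3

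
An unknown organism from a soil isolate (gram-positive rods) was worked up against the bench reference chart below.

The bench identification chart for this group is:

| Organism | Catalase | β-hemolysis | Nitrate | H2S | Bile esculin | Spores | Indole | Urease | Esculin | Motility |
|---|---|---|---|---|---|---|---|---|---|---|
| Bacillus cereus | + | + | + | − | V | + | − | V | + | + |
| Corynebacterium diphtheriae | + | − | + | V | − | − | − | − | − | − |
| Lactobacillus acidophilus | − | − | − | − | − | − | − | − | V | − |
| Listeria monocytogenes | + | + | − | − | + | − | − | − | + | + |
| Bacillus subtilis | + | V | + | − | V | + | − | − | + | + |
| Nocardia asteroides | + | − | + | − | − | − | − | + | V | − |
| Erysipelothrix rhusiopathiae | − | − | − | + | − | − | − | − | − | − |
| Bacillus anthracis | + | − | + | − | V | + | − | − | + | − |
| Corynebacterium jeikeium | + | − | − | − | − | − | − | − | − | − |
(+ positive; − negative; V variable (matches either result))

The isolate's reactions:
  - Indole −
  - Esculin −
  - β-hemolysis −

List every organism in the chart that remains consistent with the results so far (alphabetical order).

Esculin −: excludes Bacillus cereus, Listeria monocytogenes, Bacillus subtilis, Bacillus anthracis — 5 left.
β-hemolysis −: all 5 remaining candidates are consistent.
Indole −: all 5 remaining candidates are consistent.

Corynebacterium diphtheriae, Corynebacterium jeikeium, Erysipelothrix rhusiopathiae, Lactobacillus acidophilus, Nocardia asteroides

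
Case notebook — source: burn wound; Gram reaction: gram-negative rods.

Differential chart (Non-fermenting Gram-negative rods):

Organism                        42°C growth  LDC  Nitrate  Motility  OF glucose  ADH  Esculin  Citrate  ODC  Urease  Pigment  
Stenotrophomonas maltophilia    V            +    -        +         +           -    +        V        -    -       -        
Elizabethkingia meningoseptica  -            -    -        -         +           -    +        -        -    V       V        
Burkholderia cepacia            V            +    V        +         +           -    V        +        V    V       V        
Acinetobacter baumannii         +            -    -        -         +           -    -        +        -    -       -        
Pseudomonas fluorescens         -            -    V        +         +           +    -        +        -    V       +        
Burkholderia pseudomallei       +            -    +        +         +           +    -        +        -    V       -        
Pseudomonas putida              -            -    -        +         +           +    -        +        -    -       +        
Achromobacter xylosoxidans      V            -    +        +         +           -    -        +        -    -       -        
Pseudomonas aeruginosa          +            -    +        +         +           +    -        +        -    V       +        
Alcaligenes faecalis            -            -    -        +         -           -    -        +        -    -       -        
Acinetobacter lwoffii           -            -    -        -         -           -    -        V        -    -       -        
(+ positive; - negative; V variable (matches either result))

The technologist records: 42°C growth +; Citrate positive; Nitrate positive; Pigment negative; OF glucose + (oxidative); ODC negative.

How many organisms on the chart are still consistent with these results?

OF glucose +: excludes Alcaligenes faecalis, Acinetobacter lwoffii — 9 left.
Pigment -: excludes Pseudomonas fluorescens, Pseudomonas putida, Pseudomonas aeruginosa — 6 left.
Citrate +: excludes Elizabethkingia meningoseptica — 5 left.
42°C growth +: all 5 remaining candidates are consistent.
ODC -: all 5 remaining candidates are consistent.
Nitrate +: excludes Stenotrophomonas maltophilia, Acinetobacter baumannii — 3 left.
Still consistent: Achromobacter xylosoxidans, Burkholderia cepacia, Burkholderia pseudomallei.

3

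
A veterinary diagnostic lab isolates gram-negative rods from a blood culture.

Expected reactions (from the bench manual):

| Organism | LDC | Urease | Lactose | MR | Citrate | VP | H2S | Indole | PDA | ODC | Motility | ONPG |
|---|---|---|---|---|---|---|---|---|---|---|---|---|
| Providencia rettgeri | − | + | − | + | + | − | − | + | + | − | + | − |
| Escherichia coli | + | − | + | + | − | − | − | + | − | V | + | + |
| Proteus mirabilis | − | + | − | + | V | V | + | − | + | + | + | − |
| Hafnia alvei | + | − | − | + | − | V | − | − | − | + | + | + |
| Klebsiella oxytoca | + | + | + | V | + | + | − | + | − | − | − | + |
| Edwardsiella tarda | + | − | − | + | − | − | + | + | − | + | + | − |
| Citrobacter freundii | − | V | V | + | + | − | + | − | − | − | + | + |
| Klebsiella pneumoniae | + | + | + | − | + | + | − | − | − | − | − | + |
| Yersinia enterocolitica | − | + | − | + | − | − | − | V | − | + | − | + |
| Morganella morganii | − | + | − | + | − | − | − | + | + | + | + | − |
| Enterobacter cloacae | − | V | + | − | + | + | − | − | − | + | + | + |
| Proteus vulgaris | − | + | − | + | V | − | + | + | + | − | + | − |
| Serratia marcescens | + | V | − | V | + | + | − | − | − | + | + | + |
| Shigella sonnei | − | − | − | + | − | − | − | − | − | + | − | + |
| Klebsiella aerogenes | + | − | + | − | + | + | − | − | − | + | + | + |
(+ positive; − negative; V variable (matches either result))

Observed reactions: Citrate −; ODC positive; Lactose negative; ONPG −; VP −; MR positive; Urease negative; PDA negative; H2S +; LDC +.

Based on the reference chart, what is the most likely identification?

Urease −: excludes 7 organisms — 8 left.
ONPG −: excludes 7 organisms — 1 left.
ODC +: the one remaining candidate is consistent.
MR +: the one remaining candidate is consistent.
VP −: the one remaining candidate is consistent.
LDC +: the one remaining candidate is consistent.
H2S +: the one remaining candidate is consistent.
PDA −: the one remaining candidate is consistent.
Citrate −: the one remaining candidate is consistent.
Lactose −: the one remaining candidate is consistent.

Edwardsiella tarda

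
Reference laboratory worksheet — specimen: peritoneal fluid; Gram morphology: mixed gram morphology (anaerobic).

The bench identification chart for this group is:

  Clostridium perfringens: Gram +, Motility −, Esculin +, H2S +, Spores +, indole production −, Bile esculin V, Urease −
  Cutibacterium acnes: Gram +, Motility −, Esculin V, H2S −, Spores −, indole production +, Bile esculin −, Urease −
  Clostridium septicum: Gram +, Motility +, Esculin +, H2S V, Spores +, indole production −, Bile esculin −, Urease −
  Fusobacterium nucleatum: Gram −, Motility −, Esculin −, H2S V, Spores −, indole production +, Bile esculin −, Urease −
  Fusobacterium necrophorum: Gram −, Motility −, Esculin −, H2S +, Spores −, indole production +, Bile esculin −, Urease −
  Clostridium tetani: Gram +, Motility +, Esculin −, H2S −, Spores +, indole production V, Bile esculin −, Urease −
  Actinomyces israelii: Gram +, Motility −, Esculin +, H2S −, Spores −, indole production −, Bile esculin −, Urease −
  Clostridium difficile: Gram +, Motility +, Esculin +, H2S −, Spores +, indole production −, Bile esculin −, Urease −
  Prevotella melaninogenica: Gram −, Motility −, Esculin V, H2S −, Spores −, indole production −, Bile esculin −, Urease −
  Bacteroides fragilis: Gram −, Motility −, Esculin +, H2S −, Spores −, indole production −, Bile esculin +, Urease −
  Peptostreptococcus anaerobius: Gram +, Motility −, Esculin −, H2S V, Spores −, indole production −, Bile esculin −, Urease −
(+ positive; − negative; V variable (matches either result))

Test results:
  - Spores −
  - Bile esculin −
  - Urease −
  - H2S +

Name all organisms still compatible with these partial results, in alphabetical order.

H2S +: excludes 6 organisms — 5 left.
Bile esculin −: all 5 remaining candidates are consistent.
Urease −: all 5 remaining candidates are consistent.
Spores −: excludes Clostridium perfringens, Clostridium septicum — 3 left.

Fusobacterium necrophorum, Fusobacterium nucleatum, Peptostreptococcus anaerobius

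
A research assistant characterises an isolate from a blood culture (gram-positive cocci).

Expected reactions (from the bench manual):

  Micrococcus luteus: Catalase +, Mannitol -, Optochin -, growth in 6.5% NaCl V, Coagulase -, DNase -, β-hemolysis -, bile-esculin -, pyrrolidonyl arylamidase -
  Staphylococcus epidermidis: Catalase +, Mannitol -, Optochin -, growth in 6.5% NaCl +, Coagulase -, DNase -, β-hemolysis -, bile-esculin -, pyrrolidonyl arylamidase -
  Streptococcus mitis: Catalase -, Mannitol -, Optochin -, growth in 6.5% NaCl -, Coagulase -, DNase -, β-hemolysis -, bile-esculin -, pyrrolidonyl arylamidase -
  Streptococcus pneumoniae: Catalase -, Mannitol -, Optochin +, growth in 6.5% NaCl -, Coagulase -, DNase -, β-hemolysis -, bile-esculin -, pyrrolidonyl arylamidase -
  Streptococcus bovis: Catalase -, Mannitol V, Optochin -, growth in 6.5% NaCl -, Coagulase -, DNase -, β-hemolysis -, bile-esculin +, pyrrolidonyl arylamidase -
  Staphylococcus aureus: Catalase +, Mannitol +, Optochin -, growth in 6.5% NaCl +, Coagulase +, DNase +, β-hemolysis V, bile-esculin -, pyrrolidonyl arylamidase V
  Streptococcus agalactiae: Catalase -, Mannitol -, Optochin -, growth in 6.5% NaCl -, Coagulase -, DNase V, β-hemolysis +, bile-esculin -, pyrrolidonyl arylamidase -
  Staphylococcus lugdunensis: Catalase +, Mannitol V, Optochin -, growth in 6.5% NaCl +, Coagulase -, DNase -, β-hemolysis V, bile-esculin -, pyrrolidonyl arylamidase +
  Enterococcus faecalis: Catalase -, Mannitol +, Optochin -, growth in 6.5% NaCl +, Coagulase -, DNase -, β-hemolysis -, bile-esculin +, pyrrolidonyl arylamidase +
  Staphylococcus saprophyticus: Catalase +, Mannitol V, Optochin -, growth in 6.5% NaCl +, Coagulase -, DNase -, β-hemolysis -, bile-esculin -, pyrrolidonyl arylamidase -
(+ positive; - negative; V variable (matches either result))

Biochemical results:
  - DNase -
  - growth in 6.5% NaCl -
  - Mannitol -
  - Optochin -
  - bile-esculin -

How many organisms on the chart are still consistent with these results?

DNase -: excludes Staphylococcus aureus — 9 left.
Optochin -: excludes Streptococcus pneumoniae — 8 left.
bile-esculin -: excludes Streptococcus bovis, Enterococcus faecalis — 6 left.
Mannitol -: all 6 remaining candidates are consistent.
growth in 6.5% NaCl -: excludes Staphylococcus epidermidis, Staphylococcus lugdunensis, Staphylococcus saprophyticus — 3 left.
Still consistent: Micrococcus luteus, Streptococcus agalactiae, Streptococcus mitis.

3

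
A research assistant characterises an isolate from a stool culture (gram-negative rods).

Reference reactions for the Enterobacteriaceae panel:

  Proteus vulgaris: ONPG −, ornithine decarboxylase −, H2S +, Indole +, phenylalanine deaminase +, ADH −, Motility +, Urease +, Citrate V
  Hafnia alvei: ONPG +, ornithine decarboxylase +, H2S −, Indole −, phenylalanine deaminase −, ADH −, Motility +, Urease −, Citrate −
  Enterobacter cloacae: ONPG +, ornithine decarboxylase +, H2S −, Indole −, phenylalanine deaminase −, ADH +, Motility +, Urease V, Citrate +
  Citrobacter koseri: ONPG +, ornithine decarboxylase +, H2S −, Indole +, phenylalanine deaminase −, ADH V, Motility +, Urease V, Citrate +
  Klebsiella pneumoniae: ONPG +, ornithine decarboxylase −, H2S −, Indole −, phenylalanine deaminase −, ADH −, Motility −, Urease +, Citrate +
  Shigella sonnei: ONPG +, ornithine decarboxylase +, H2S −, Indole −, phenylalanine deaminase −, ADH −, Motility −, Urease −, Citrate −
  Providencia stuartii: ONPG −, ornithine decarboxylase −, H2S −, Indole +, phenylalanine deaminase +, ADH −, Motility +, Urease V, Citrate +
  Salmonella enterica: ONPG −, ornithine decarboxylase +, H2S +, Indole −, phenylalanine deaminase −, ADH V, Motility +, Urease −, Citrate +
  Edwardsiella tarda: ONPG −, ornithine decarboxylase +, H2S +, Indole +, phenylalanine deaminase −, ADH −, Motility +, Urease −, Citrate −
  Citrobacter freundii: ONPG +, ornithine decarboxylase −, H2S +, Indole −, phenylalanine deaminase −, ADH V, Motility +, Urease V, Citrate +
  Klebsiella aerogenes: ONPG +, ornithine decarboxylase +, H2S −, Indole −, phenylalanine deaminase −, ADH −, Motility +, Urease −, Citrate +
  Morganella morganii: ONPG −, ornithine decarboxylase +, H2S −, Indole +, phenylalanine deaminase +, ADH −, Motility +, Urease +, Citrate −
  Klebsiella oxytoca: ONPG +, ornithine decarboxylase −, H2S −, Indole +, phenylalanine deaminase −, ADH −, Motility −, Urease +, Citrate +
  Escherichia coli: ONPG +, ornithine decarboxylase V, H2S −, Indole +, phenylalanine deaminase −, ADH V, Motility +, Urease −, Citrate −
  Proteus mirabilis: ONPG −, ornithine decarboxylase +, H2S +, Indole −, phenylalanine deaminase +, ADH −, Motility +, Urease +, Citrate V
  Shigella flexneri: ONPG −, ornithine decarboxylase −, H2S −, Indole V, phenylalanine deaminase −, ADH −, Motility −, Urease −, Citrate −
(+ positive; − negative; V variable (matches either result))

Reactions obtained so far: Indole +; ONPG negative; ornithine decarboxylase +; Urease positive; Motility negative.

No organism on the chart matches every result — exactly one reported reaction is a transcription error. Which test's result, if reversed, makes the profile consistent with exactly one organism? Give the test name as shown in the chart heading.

As reported, no row in the chart matches all 5 reactions.
Reversing Motility (to +) → unique match: Morganella morganii.
Reversing ONPG → still no organism matches.
Reversing Indole → still no organism matches.
Reversing Urease → still no organism matches.
Reversing ornithine decarboxylase → still no organism matches.

Motility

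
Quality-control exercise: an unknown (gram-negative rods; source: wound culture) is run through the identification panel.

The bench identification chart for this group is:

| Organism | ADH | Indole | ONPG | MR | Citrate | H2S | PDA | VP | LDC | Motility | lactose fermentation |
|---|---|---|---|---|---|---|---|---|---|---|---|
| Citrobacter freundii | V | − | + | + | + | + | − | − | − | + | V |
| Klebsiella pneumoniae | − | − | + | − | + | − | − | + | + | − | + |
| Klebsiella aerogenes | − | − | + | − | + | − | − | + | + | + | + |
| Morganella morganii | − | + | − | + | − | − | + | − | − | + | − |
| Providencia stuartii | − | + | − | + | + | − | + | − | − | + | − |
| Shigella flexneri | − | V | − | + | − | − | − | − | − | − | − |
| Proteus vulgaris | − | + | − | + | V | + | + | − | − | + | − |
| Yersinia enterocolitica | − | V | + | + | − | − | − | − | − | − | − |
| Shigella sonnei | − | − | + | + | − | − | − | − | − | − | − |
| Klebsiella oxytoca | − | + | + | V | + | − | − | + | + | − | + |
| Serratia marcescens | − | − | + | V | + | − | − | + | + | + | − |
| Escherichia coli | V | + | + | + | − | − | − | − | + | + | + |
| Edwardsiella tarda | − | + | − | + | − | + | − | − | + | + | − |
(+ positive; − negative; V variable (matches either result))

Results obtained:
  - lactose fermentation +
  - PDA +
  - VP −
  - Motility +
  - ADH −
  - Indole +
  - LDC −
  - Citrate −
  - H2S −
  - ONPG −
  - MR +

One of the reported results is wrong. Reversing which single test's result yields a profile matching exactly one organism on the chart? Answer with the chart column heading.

As reported, no row in the chart matches all 11 reactions.
Reversing PDA → still no organism matches.
Reversing VP → still no organism matches.
Reversing lactose fermentation (to −) → unique match: Morganella morganii.
Reversing MR → still no organism matches.
Reversing H2S → still no organism matches.
Reversing Citrate → still no organism matches.
Reversing LDC → still no organism matches.
Reversing Indole → still no organism matches.
Reversing ONPG → still no organism matches.
Reversing Motility → still no organism matches.
Reversing ADH → still no organism matches.

lactose fermentation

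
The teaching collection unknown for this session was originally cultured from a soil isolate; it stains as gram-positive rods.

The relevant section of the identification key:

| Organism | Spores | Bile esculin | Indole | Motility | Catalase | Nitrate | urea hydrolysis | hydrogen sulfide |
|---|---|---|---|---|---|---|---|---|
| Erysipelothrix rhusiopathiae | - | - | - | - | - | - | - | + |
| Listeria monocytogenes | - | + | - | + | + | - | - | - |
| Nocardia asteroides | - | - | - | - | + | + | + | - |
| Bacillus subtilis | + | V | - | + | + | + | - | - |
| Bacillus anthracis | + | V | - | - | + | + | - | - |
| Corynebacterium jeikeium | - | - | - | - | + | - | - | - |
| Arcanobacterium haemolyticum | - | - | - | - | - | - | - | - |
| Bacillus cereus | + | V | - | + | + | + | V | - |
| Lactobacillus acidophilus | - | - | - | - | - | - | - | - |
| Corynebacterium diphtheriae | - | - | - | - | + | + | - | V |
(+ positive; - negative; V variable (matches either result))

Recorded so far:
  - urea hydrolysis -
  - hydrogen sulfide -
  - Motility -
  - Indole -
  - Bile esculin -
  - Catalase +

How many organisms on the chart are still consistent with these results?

Motility -: excludes Listeria monocytogenes, Bacillus subtilis, Bacillus cereus — 7 left.
urea hydrolysis -: excludes Nocardia asteroides — 6 left.
hydrogen sulfide -: excludes Erysipelothrix rhusiopathiae — 5 left.
Indole -: all 5 remaining candidates are consistent.
Bile esculin -: all 5 remaining candidates are consistent.
Catalase +: excludes Arcanobacterium haemolyticum, Lactobacillus acidophilus — 3 left.
Still consistent: Bacillus anthracis, Corynebacterium diphtheriae, Corynebacterium jeikeium.

3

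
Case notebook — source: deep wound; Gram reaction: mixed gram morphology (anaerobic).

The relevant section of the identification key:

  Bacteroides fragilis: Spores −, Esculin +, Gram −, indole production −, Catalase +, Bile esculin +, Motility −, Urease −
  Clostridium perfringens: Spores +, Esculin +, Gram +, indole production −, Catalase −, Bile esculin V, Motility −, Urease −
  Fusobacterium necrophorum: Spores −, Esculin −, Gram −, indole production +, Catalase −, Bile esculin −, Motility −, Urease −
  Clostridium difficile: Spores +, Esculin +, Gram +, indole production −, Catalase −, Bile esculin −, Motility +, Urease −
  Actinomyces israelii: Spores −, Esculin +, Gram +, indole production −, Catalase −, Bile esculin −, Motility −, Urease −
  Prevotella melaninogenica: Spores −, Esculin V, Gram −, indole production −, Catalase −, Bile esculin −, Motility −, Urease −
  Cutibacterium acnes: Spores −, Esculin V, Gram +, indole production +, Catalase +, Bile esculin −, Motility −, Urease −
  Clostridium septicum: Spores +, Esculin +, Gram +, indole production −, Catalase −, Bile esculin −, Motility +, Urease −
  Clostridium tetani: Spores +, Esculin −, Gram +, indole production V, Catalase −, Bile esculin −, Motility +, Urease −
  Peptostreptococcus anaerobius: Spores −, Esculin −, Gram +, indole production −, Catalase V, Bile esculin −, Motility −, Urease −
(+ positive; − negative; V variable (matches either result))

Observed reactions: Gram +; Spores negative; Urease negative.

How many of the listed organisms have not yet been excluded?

3

Urease −: all 10 remaining candidates are consistent.
Spores −: excludes Clostridium perfringens, Clostridium difficile, Clostridium septicum, Clostridium tetani — 6 left.
Gram +: excludes Bacteroides fragilis, Fusobacterium necrophorum, Prevotella melaninogenica — 3 left.
Still consistent: Actinomyces israelii, Cutibacterium acnes, Peptostreptococcus anaerobius.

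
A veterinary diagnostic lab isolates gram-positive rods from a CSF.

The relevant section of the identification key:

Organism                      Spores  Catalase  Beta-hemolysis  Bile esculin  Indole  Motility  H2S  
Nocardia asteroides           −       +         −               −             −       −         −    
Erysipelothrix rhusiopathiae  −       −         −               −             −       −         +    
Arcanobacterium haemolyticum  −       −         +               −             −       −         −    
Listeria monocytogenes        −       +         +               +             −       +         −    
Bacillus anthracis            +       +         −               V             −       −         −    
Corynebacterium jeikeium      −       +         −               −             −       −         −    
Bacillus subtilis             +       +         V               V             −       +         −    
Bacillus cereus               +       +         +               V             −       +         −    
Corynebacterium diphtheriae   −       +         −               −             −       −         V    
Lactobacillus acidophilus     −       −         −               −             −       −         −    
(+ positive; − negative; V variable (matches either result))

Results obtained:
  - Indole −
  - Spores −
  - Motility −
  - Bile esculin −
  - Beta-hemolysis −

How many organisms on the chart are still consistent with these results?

5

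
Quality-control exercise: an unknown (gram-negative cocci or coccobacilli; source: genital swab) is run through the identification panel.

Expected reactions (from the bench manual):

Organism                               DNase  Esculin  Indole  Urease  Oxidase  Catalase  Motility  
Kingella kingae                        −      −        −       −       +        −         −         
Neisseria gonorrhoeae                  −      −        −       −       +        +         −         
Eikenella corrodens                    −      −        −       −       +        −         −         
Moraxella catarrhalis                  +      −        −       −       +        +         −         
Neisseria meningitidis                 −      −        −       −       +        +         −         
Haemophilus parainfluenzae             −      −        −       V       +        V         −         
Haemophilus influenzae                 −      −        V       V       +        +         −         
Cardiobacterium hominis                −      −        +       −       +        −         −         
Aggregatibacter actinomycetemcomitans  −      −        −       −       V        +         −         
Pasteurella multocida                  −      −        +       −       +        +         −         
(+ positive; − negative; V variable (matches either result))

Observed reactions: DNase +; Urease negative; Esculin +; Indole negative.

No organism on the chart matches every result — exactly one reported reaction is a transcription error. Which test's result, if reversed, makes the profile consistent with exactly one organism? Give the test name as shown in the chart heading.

As reported, no row in the chart matches all 4 reactions.
Reversing DNase → still no organism matches.
Reversing Urease → still no organism matches.
Reversing Indole → still no organism matches.
Reversing Esculin (to −) → unique match: Moraxella catarrhalis.

Esculin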